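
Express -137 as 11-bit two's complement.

|-137| = 137 = 00010001001 in 11 bits.
Invert the bits: 11101110110. Add 1: 11101110111.
Check: 11101110111 reads as 1911 − 2048 = -137.

11101110111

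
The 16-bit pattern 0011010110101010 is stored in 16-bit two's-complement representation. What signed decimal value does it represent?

MSB is 0, so the value is non-negative: 0011010110101010 = 13738.

13738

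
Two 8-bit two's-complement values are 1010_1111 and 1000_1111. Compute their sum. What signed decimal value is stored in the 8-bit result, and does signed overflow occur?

62; overflow

1010_1111 → 10101111 = -81 (signed)
1000_1111 → 10001111 = -113 (signed)
  10101111
+ 10001111
= 00111110  (discard carry-out 1)
Result 00111110: MSB = 0 → value 62.
Both addends are negative but the stored result is non-negative: signed overflow. The true value -81 + (-113) = -194 lies outside [-128, 127].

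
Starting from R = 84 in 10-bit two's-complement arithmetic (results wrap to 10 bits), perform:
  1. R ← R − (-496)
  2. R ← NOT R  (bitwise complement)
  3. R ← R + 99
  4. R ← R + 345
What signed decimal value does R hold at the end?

-137

Start: R = 84 = 0001010100.
R = 84 − (-496) = 580; wraps to -444 = 1001000100
R = NOT 1001000100 = 0110111011 = 443
R = 443 + 99 = 542; wraps to -482 = 1000011110
R = -482 + 345 = -137 = 1101110111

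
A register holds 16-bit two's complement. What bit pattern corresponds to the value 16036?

0011111010100100

16036 is non-negative, so write it directly in 16 bits: 0011111010100100.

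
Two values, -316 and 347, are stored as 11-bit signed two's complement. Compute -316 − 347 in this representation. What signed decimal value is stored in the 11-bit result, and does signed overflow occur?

-316 → 11011000100
347 → 00101011011
Subtract via negate-and-add: invert 00101011011 + 1 = 11010100101 (i.e. -347).
  11011000100
+ 11010100101
= 10101101001  (discard carry-out 1)
Result 10101101001: MSB = 1 → 1385 − 2048 = -663.
Both addends (after negating the subtrahend) are negative and so is the stored result: no signed overflow.

-663; no overflow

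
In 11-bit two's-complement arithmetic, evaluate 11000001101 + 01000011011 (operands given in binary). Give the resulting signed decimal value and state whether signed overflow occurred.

11000001101 = -499 (signed)
01000011011 = 539 (signed)
  11000001101
+ 01000011011
= 00000101000  (discard carry-out 1)
Result 00000101000: MSB = 0 → value 40.
Addends have opposite signs, so signed overflow cannot occur.

40; no overflow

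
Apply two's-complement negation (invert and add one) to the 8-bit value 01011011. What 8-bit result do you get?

10100101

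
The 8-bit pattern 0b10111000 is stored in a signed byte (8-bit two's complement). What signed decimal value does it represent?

MSB is 1, so the value is negative.
Unsigned reading: 184. Subtract 2^8 = 256: 184 − 256 = -72.

-72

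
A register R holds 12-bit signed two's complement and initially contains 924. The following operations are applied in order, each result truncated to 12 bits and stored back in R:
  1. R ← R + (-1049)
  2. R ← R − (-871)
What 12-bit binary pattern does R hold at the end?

001011101010

Start: R = 924 = 001110011100.
R = 924 + (-1049) = -125 = 111110000011
R = -125 − (-871) = 746 = 001011101010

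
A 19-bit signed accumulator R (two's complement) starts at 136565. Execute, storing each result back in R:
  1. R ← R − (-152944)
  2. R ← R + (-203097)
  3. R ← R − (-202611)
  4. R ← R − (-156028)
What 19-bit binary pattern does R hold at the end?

Start: R = 136565 = 0100001010101110101.
R = 136565 − (-152944) = 289509; wraps to -234779 = 1000110101011100101
R = -234779 + (-203097) = -437876; wraps to 86412 = 0010101000110001100
R = 86412 − (-202611) = 289023; wraps to -235265 = 1000110100011111111
R = -235265 − (-156028) = -79237 = 1101100101001111011

1101100101001111011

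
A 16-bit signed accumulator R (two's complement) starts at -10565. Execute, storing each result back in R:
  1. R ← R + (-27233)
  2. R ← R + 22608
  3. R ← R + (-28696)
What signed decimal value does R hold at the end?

Start: R = -10565 = 1101011010111011.
R = -10565 + (-27233) = -37798; wraps to 27738 = 0110110001011010
R = 27738 + 22608 = 50346; wraps to -15190 = 1100010010101010
R = -15190 + (-28696) = -43886; wraps to 21650 = 0101010010010010

21650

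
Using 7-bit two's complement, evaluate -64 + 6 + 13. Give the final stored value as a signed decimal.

-45

-64 + 6 = -58 (1000110)
-58 + 13 = -45 (1010011)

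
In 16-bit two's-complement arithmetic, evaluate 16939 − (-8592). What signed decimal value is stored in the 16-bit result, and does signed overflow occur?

25531; no overflow

16939 → 0100001000101011
-8592 → 1101111001110000
Subtract via negate-and-add: invert 1101111001110000 + 1 = 0010000110010000 (i.e. 8592).
  0100001000101011
+ 0010000110010000
= 0110001110111011
Result 0110001110111011: MSB = 0 → value 25531.
Both addends (after negating the subtrahend) are non-negative and so is the stored result: no signed overflow.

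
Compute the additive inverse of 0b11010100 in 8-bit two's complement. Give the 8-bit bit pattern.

Invert: 00101011. Add 1: 00101100.
Check: 11010100 = -44, 00101100 = 44.

00101100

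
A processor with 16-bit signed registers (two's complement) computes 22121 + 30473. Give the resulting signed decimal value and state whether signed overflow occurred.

-12942; overflow

22121 → 0101011001101001
30473 → 0111011100001001
  0101011001101001
+ 0111011100001001
= 1100110101110010
Result 1100110101110010: MSB = 1 → 52594 − 65536 = -12942.
Both addends are non-negative but the stored result is negative: signed overflow. The true value 22121 + 30473 = 52594 lies outside [-32768, 32767].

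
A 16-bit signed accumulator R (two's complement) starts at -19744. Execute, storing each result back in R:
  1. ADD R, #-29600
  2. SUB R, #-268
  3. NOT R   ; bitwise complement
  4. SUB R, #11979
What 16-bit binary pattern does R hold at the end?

Start: R = -19744 = 1011001011100000.
R = -19744 + (-29600) = -49344; wraps to 16192 = 0011111101000000
R = 16192 − (-268) = 16460 = 0100000001001100
R = NOT 0100000001001100 = 1011111110110011 = -16461
R = -16461 − 11979 = -28440 = 1001000011101000

1001000011101000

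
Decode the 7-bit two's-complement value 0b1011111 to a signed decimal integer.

-33

MSB is 1, so the value is negative.
Unsigned reading: 95. Subtract 2^7 = 128: 95 − 128 = -33.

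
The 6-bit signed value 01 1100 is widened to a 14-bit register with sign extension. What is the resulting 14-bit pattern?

00000000011100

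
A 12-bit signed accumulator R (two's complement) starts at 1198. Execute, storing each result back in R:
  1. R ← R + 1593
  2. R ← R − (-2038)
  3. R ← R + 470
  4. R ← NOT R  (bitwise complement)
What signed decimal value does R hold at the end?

-1204

Start: R = 1198 = 010010101110.
R = 1198 + 1593 = 2791; wraps to -1305 = 101011100111
R = -1305 − (-2038) = 733 = 001011011101
R = 733 + 470 = 1203 = 010010110011
R = NOT 010010110011 = 101101001100 = -1204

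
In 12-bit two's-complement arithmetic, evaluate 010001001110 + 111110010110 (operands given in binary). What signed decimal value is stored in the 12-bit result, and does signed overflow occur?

010001001110 = 1102 (signed)
111110010110 = -106 (signed)
  010001001110
+ 111110010110
= 001111100100  (discard carry-out 1)
Result 001111100100: MSB = 0 → value 996.
Addends have opposite signs, so signed overflow cannot occur.

996; no overflow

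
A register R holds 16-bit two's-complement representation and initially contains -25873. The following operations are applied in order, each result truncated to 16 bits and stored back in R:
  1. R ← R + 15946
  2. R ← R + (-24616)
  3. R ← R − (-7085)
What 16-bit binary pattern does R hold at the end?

1001010010111110

Start: R = -25873 = 1001101011101111.
R = -25873 + 15946 = -9927 = 1101100100111001
R = -9927 + (-24616) = -34543; wraps to 30993 = 0111100100010001
R = 30993 − (-7085) = 38078; wraps to -27458 = 1001010010111110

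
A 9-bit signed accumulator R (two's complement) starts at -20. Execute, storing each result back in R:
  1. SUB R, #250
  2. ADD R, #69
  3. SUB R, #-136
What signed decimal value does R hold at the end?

-65

Start: R = -20 = 111101100.
R = -20 − 250 = -270; wraps to 242 = 011110010
R = 242 + 69 = 311; wraps to -201 = 100110111
R = -201 − (-136) = -65 = 110111111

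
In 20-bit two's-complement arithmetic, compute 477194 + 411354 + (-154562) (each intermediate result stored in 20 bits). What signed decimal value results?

-314590

477194 + 411354 = 888548 → wraps to -160028 (11011000111011100100)
-160028 + (-154562) = -314590 (10110011001100100010)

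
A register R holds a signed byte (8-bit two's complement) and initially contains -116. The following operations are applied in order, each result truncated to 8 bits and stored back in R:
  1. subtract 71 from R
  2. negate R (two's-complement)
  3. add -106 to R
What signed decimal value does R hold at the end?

Start: R = -116 = 10001100.
R = -116 − 71 = -187; wraps to 69 = 01000101
R = −(69) = -69 = 10111011
R = -69 + (-106) = -175; wraps to 81 = 01010001

81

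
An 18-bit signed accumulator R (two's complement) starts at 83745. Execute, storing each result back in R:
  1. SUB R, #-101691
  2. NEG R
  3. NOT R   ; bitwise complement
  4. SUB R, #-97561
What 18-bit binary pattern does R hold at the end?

Start: R = 83745 = 010100011100100001.
R = 83745 − (-101691) = 185436; wraps to -76708 = 101101010001011100
R = −(-76708) = 76708 = 010010101110100100
R = NOT 010010101110100100 = 101101010001011011 = -76709
R = -76709 − (-97561) = 20852 = 000101000101110100

000101000101110100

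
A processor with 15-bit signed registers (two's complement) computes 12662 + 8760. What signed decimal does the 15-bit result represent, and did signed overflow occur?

-11346; overflow

12662 → 011000101110110
8760 → 010001000111000
  011000101110110
+ 010001000111000
= 101001110101110
Result 101001110101110: MSB = 1 → 21422 − 32768 = -11346.
Both addends are non-negative but the stored result is negative: signed overflow. The true value 12662 + 8760 = 21422 lies outside [-16384, 16383].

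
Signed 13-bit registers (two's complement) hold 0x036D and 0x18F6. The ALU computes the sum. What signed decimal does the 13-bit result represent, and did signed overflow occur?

0x036D = 0001101101101 = 877 (signed)
0x18F6 = 1100011110110 = -1802 (signed)
  0001101101101
+ 1100011110110
= 1110001100011
Result 1110001100011: MSB = 1 → 7267 − 8192 = -925.
Addends have opposite signs, so signed overflow cannot occur.

-925; no overflow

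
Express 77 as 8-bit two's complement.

01001101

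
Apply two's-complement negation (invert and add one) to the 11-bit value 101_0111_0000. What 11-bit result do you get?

Invert: 01010001111. Add 1: 01010010000.
Check: 10101110000 = -656, 01010010000 = 656.

01010010000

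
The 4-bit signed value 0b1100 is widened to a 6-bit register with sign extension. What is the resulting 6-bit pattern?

111100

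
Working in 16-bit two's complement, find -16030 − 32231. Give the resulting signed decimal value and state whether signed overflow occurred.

17275; overflow

-16030 → 1100000101100010
32231 → 0111110111100111
Subtract via negate-and-add: invert 0111110111100111 + 1 = 1000001000011001 (i.e. -32231).
  1100000101100010
+ 1000001000011001
= 0100001101111011  (discard carry-out 1)
Result 0100001101111011: MSB = 0 → value 17275.
Both addends (after negating the subtrahend) are negative but the stored result is non-negative: signed overflow. The true value -16030 − 32231 = -48261 lies outside [-32768, 32767].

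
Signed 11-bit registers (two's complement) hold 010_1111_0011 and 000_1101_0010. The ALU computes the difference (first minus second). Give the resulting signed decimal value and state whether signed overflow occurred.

545; no overflow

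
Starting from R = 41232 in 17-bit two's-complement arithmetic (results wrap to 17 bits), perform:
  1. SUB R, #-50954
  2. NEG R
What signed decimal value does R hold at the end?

38886

Start: R = 41232 = 01010000100010000.
R = 41232 − (-50954) = 92186; wraps to -38886 = 10110100000011010
R = −(-38886) = 38886 = 01001011111100110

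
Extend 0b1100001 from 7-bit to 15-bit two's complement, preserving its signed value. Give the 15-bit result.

111111111100001

MSB of 1100001 is 1; replicate it into the new high bits.
11111111|1100001 → 111111111100001 (still -31).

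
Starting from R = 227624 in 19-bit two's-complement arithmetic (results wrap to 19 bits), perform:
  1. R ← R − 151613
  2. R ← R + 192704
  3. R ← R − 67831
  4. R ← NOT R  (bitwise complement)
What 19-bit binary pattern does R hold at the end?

1001110111101001011

Start: R = 227624 = 0110111100100101000.
R = 227624 − 151613 = 76011 = 0010010100011101011
R = 76011 + 192704 = 268715; wraps to -255573 = 1000001100110101011
R = -255573 − 67831 = -323404; wraps to 200884 = 0110001000010110100
R = NOT 0110001000010110100 = 1001110111101001011 = -200885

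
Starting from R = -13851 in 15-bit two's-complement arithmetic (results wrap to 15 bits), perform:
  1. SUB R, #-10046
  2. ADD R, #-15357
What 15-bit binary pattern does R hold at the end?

Start: R = -13851 = 100100111100101.
R = -13851 − (-10046) = -3805 = 111000100100011
R = -3805 + (-15357) = -19162; wraps to 13606 = 011010100100110

011010100100110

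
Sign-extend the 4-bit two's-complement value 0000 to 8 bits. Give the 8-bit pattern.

00000000

MSB of 0000 is 0; replicate it into the new high bits.
0000|0000 → 00000000 (still 0).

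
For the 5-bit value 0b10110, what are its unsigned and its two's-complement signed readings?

unsigned = 22, signed = -10

Unsigned: 10110 = 22.
Signed: MSB=1 → 22 − 32 = -10.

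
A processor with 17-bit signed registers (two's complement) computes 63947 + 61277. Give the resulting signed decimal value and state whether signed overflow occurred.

-5848; overflow

63947 → 01111100111001011
61277 → 01110111101011101
  01111100111001011
+ 01110111101011101
= 11110100100101000
Result 11110100100101000: MSB = 1 → 125224 − 131072 = -5848.
Both addends are non-negative but the stored result is negative: signed overflow. The true value 63947 + 61277 = 125224 lies outside [-65536, 65535].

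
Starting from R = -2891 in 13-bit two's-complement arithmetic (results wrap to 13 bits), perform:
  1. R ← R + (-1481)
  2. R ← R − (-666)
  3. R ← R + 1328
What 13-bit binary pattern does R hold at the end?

1011010110110

Start: R = -2891 = 1010010110101.
R = -2891 + (-1481) = -4372; wraps to 3820 = 0111011101100
R = 3820 − (-666) = 4486; wraps to -3706 = 1000110000110
R = -3706 + 1328 = -2378 = 1011010110110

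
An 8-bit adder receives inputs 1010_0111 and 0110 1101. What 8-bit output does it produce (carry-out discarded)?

00010100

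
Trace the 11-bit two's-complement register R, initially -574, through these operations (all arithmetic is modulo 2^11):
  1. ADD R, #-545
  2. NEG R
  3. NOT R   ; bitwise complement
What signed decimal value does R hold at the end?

Start: R = -574 = 10111000010.
R = -574 + (-545) = -1119; wraps to 929 = 01110100001
R = −(929) = -929 = 10001011111
R = NOT 10001011111 = 01110100000 = 928

928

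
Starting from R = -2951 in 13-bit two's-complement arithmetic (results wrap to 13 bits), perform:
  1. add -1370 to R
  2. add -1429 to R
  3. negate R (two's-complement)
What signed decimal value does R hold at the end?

-2442

Start: R = -2951 = 1010001111001.
R = -2951 + (-1370) = -4321; wraps to 3871 = 0111100011111
R = 3871 + (-1429) = 2442 = 0100110001010
R = −(2442) = -2442 = 1011001110110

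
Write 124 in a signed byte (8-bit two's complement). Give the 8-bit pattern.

124 is non-negative, so write it directly in 8 bits: 01111100.

01111100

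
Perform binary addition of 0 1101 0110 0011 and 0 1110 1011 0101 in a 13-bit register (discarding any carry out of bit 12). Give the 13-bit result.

1110000011000

  0110101100011
+ 0111010110101
= 1110000011000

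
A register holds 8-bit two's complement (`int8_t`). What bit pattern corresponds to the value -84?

|-84| = 84 = 01010100 in 8 bits.
Invert the bits: 10101011. Add 1: 10101100.

10101100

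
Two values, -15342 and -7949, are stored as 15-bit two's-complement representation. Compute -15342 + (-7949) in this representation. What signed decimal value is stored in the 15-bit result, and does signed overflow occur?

-15342 → 100010000010010
-7949 → 110000011110011
  100010000010010
+ 110000011110011
= 010010100000101  (discard carry-out 1)
Result 010010100000101: MSB = 0 → value 9477.
Both addends are negative but the stored result is non-negative: signed overflow. The true value -15342 + (-7949) = -23291 lies outside [-16384, 16383].

9477; overflow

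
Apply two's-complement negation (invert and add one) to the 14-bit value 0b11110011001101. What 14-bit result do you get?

00001100110011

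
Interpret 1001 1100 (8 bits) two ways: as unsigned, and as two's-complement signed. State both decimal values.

Unsigned: 10011100 = 156.
Signed: MSB=1 → 156 − 256 = -100.

unsigned = 156, signed = -100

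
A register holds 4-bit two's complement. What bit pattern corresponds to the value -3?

1101

|-3| = 3 = 0011 in 4 bits.
Invert the bits: 1100. Add 1: 1101.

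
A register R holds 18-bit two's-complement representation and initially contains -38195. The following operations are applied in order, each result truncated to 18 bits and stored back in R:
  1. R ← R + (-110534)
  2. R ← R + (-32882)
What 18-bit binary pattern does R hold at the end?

Start: R = -38195 = 110110101011001101.
R = -38195 + (-110534) = -148729; wraps to 113415 = 011011101100000111
R = 113415 + (-32882) = 80533 = 010011101010010101

010011101010010101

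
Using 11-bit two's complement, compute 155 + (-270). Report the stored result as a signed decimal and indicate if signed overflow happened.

-115; no overflow

155 → 00010011011
-270 → 11011110010
  00010011011
+ 11011110010
= 11110001101
Result 11110001101: MSB = 1 → 1933 − 2048 = -115.
Addends have opposite signs, so signed overflow cannot occur.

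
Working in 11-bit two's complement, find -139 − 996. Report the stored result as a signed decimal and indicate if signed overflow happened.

913; overflow

-139 → 11101110101
996 → 01111100100
Subtract via negate-and-add: invert 01111100100 + 1 = 10000011100 (i.e. -996).
  11101110101
+ 10000011100
= 01110010001  (discard carry-out 1)
Result 01110010001: MSB = 0 → value 913.
Both addends (after negating the subtrahend) are negative but the stored result is non-negative: signed overflow. The true value -139 − 996 = -1135 lies outside [-1024, 1023].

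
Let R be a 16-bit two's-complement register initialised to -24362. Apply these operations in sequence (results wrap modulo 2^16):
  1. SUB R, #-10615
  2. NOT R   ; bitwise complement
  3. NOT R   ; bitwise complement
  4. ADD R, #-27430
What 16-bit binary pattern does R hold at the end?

Start: R = -24362 = 1010000011010110.
R = -24362 − (-10615) = -13747 = 1100101001001101
R = NOT 1100101001001101 = 0011010110110010 = 13746
R = NOT 0011010110110010 = 1100101001001101 = -13747
R = -13747 + (-27430) = -41177; wraps to 24359 = 0101111100100111

0101111100100111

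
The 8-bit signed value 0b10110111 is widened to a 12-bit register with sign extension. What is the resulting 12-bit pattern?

MSB of 10110111 is 1; replicate it into the new high bits.
1111|10110111 → 111110110111 (still -73).

111110110111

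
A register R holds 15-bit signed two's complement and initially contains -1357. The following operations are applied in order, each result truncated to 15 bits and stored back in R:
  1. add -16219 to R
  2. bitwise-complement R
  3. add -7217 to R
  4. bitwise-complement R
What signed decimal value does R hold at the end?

-10359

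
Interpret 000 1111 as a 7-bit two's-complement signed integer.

15

MSB is 0, so the value is non-negative: 0001111 = 15.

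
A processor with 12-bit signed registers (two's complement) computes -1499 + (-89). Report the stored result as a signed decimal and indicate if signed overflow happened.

-1499 → 101000100101
-89 → 111110100111
  101000100101
+ 111110100111
= 100111001100  (discard carry-out 1)
Result 100111001100: MSB = 1 → 2508 − 4096 = -1588.
Both addends are negative and so is the stored result: no signed overflow.

-1588; no overflow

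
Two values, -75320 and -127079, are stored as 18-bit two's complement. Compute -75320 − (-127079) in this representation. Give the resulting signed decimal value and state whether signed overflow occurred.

-75320 → 101101100111001000
-127079 → 100000111110011001
Subtract via negate-and-add: invert 100000111110011001 + 1 = 011111000001100111 (i.e. 127079).
  101101100111001000
+ 011111000001100111
= 001100101000101111  (discard carry-out 1)
Result 001100101000101111: MSB = 0 → value 51759.
Addends (after negating the subtrahend) have opposite signs, so signed overflow cannot occur.

51759; no overflow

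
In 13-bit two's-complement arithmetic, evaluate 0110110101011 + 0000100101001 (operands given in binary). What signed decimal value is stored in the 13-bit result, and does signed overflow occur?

3796; no overflow

0110110101011 = 3499 (signed)
0000100101001 = 297 (signed)
  0110110101011
+ 0000100101001
= 0111011010100
Result 0111011010100: MSB = 0 → value 3796.
Both addends are non-negative and so is the stored result: no signed overflow.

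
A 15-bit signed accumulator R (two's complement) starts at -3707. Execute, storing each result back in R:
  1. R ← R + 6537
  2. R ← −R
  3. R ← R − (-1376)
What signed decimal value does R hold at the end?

-1454

Start: R = -3707 = 111000110000101.
R = -3707 + 6537 = 2830 = 000101100001110
R = −(2830) = -2830 = 111010011110010
R = -2830 − (-1376) = -1454 = 111101001010010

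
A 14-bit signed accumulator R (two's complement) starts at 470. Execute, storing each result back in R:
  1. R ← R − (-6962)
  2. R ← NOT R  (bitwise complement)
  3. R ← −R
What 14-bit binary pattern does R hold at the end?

Start: R = 470 = 00000111010110.
R = 470 − (-6962) = 7432 = 01110100001000
R = NOT 01110100001000 = 10001011110111 = -7433
R = −(-7433) = 7433 = 01110100001001

01110100001001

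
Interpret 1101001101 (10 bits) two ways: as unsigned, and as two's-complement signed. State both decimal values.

Unsigned: 1101001101 = 845.
Signed: MSB=1 → 845 − 1024 = -179.

unsigned = 845, signed = -179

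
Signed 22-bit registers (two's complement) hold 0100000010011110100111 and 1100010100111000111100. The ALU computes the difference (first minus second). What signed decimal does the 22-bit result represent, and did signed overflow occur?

0100000010011110100111 = 1058727 (signed)
1100010100111000111100 = -963012 (signed)
Subtract via negate-and-add: invert 1100010100111000111100 + 1 = 0011101011000111000100 (i.e. 963012).
  0100000010011110100111
+ 0011101011000111000100
= 0111101101100101101011
Result 0111101101100101101011: MSB = 0 → value 2021739.
Both addends (after negating the subtrahend) are non-negative and so is the stored result: no signed overflow.

2021739; no overflow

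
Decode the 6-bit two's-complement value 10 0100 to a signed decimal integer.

-28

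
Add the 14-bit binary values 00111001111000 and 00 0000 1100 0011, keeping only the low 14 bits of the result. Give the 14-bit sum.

00111100111011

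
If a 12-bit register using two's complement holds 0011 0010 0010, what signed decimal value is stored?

MSB is 0, so the value is non-negative: 001100100010 = 802.

802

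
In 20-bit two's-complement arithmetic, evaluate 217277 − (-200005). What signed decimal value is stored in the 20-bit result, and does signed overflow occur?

217277 → 00110101000010111101
-200005 → 11001111001010111011
Subtract via negate-and-add: invert 11001111001010111011 + 1 = 00110000110101000101 (i.e. 200005).
  00110101000010111101
+ 00110000110101000101
= 01100101111000000010
Result 01100101111000000010: MSB = 0 → value 417282.
Both addends (after negating the subtrahend) are non-negative and so is the stored result: no signed overflow.

417282; no overflow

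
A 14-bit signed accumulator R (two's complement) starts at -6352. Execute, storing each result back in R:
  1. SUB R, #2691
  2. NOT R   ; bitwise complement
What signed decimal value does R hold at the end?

Start: R = -6352 = 10011100110000.
R = -6352 − 2691 = -9043; wraps to 7341 = 01110010101101
R = NOT 01110010101101 = 10001101010010 = -7342

-7342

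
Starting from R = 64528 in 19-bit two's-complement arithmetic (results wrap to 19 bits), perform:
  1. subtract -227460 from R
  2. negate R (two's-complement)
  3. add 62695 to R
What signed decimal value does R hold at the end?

-229293

Start: R = 64528 = 0001111110000010000.
R = 64528 − (-227460) = 291988; wraps to -232300 = 1000111010010010100
R = −(-232300) = 232300 = 0111000101101101100
R = 232300 + 62695 = 294995; wraps to -229293 = 1001000000001010011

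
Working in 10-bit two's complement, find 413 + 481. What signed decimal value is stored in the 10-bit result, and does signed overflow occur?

413 → 0110011101
481 → 0111100001
  0110011101
+ 0111100001
= 1101111110
Result 1101111110: MSB = 1 → 894 − 1024 = -130.
Both addends are non-negative but the stored result is negative: signed overflow. The true value 413 + 481 = 894 lies outside [-512, 511].

-130; overflow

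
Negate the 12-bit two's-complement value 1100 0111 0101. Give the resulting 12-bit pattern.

001110001011

Invert: 001110001010. Add 1: 001110001011.
Check: 110001110101 = -907, 001110001011 = 907.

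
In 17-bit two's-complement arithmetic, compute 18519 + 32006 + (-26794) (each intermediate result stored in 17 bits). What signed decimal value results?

18519 + 32006 = 50525 (01100010101011101)
50525 + (-26794) = 23731 (00101110010110011)

23731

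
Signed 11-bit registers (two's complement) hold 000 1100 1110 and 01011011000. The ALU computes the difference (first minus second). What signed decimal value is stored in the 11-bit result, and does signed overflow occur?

-522; no overflow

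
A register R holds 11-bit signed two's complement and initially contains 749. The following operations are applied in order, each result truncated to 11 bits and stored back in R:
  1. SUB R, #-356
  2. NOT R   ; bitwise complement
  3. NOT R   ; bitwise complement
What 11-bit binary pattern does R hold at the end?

10001010001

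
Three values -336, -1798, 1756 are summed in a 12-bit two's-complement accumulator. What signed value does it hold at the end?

-378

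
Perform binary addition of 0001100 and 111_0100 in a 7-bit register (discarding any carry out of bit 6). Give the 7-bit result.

0000000

  0001100
+ 1110100
= 0000000  (discard carry-out 1)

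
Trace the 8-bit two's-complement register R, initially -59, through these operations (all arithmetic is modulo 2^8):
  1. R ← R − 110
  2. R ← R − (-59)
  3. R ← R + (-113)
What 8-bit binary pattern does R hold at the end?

00100001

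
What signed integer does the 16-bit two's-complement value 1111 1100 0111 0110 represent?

-906

MSB is 1, so the value is negative.
Unsigned reading: 64630. Subtract 2^16 = 65536: 64630 − 65536 = -906.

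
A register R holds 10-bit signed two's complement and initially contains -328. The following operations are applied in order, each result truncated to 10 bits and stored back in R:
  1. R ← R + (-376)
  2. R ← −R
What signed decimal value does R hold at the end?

-320

Start: R = -328 = 1010111000.
R = -328 + (-376) = -704; wraps to 320 = 0101000000
R = −(320) = -320 = 1011000000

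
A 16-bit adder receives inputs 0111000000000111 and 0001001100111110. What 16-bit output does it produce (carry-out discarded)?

1000001101000101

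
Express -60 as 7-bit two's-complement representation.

1000100

|-60| = 60 = 0111100 in 7 bits.
Invert the bits: 1000011. Add 1: 1000100.
Check: 1000100 reads as 68 − 128 = -60.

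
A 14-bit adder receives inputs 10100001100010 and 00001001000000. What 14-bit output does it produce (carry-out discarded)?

  10100001100010
+ 00001001000000
= 10101010100010

10101010100010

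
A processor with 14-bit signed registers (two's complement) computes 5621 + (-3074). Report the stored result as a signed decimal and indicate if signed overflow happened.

2547; no overflow

5621 → 01010111110101
-3074 → 11001111111110
  01010111110101
+ 11001111111110
= 00100111110011  (discard carry-out 1)
Result 00100111110011: MSB = 0 → value 2547.
Addends have opposite signs, so signed overflow cannot occur.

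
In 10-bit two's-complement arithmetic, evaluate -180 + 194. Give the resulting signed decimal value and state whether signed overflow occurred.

14; no overflow

-180 → 1101001100
194 → 0011000010
  1101001100
+ 0011000010
= 0000001110  (discard carry-out 1)
Result 0000001110: MSB = 0 → value 14.
Addends have opposite signs, so signed overflow cannot occur.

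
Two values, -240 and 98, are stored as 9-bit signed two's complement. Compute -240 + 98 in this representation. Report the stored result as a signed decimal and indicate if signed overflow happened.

-142; no overflow

-240 → 100010000
98 → 001100010
  100010000
+ 001100010
= 101110010
Result 101110010: MSB = 1 → 370 − 512 = -142.
Addends have opposite signs, so signed overflow cannot occur.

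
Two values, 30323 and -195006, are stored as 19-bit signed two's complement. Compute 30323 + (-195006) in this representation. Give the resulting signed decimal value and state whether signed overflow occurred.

30323 → 0000111011001110011
-195006 → 1010000011001000010
  0000111011001110011
+ 1010000011001000010
= 1010111110010110101
Result 1010111110010110101: MSB = 1 → 359605 − 524288 = -164683.
Addends have opposite signs, so signed overflow cannot occur.

-164683; no overflow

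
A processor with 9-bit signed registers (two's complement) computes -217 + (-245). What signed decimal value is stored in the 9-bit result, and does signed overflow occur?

-217 → 100100111
-245 → 100001011
  100100111
+ 100001011
= 000110010  (discard carry-out 1)
Result 000110010: MSB = 0 → value 50.
Both addends are negative but the stored result is non-negative: signed overflow. The true value -217 + (-245) = -462 lies outside [-256, 255].

50; overflow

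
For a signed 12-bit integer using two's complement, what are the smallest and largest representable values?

Minimum: −2^11 = -2048.
Maximum: 2^11 − 1 = 2047.

min = -2048, max = 2047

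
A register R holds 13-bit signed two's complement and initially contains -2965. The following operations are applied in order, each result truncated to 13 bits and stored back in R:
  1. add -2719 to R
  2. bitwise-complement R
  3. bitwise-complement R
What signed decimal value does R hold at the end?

Start: R = -2965 = 1010001101011.
R = -2965 + (-2719) = -5684; wraps to 2508 = 0100111001100
R = NOT 0100111001100 = 1011000110011 = -2509
R = NOT 1011000110011 = 0100111001100 = 2508

2508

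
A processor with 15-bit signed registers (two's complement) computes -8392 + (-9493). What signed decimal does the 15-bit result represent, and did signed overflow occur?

14883; overflow

-8392 → 101111100111000
-9493 → 101101011101011
  101111100111000
+ 101101011101011
= 011101000100011  (discard carry-out 1)
Result 011101000100011: MSB = 0 → value 14883.
Both addends are negative but the stored result is non-negative: signed overflow. The true value -8392 + (-9493) = -17885 lies outside [-16384, 16383].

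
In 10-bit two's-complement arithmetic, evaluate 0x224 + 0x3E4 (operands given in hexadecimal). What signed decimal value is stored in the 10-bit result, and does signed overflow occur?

0x224 = 1000100100 = -476 (signed)
0x3E4 = 1111100100 = -28 (signed)
  1000100100
+ 1111100100
= 1000001000  (discard carry-out 1)
Result 1000001000: MSB = 1 → 520 − 1024 = -504.
Both addends are negative and so is the stored result: no signed overflow.

-504; no overflow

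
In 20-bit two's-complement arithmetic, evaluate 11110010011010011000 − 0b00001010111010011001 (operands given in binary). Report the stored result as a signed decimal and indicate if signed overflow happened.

-100353; no overflow

11110010011010011000 = -55656 (signed)
0b00001010111010011001 → 00001010111010011001 = 44697 (signed)
Subtract via negate-and-add: invert 00001010111010011001 + 1 = 11110101000101100111 (i.e. -44697).
  11110010011010011000
+ 11110101000101100111
= 11100111011111111111  (discard carry-out 1)
Result 11100111011111111111: MSB = 1 → 948223 − 1048576 = -100353.
Both addends (after negating the subtrahend) are negative and so is the stored result: no signed overflow.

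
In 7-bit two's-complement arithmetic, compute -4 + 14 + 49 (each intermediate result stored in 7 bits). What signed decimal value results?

59

-4 + 14 = 10 (0001010)
10 + 49 = 59 (0111011)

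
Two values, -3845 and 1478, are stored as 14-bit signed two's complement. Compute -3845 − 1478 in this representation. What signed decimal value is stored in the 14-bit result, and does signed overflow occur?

-5323; no overflow

-3845 → 11000011111011
1478 → 00010111000110
Subtract via negate-and-add: invert 00010111000110 + 1 = 11101000111010 (i.e. -1478).
  11000011111011
+ 11101000111010
= 10101100110101  (discard carry-out 1)
Result 10101100110101: MSB = 1 → 11061 − 16384 = -5323.
Both addends (after negating the subtrahend) are negative and so is the stored result: no signed overflow.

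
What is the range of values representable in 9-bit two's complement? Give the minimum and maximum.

Minimum: −2^8 = -256.
Maximum: 2^8 − 1 = 255.

min = -256, max = 255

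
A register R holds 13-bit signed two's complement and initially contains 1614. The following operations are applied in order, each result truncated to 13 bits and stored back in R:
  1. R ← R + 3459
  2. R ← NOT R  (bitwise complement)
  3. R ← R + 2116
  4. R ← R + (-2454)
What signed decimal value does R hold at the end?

Start: R = 1614 = 0011001001110.
R = 1614 + 3459 = 5073; wraps to -3119 = 1001111010001
R = NOT 1001111010001 = 0110000101110 = 3118
R = 3118 + 2116 = 5234; wraps to -2958 = 1010001110010
R = -2958 + (-2454) = -5412; wraps to 2780 = 0101011011100

2780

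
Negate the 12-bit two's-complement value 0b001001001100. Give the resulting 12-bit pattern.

110110110100

Invert: 110110110011. Add 1: 110110110100.
Check: 001001001100 = 588, 110110110100 = -588.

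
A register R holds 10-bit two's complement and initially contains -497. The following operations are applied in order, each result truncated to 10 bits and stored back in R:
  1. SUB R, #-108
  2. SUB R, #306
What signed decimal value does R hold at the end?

Start: R = -497 = 1000001111.
R = -497 − (-108) = -389 = 1001111011
R = -389 − 306 = -695; wraps to 329 = 0101001001

329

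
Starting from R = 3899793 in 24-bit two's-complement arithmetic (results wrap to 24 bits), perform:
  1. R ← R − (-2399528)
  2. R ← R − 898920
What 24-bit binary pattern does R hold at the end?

Start: R = 3899793 = 001110111000000110010001.
R = 3899793 − (-2399528) = 6299321 = 011000000001111010111001
R = 6299321 − 898920 = 5400401 = 010100100110011101010001

010100100110011101010001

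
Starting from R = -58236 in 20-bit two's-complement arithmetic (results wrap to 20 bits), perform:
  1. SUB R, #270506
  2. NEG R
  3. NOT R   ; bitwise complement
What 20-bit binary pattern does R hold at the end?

10101111101111011001

Start: R = -58236 = 11110001110010000100.
R = -58236 − 270506 = -328742 = 10101111101111011010
R = −(-328742) = 328742 = 01010000010000100110
R = NOT 01010000010000100110 = 10101111101111011001 = -328743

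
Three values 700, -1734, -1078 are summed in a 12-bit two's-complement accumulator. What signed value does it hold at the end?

1984

700 + (-1734) = -1034 (101111110110)
-1034 + (-1078) = -2112 → wraps to 1984 (011111000000)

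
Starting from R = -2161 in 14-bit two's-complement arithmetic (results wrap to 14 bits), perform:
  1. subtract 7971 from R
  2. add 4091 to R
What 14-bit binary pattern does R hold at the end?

10100001100111

Start: R = -2161 = 11011110001111.
R = -2161 − 7971 = -10132; wraps to 6252 = 01100001101100
R = 6252 + 4091 = 10343; wraps to -6041 = 10100001100111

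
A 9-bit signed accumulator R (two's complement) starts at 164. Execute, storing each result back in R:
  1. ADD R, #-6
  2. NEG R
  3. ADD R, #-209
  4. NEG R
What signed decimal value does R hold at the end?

-145

Start: R = 164 = 010100100.
R = 164 + (-6) = 158 = 010011110
R = −(158) = -158 = 101100010
R = -158 + (-209) = -367; wraps to 145 = 010010001
R = −(145) = -145 = 101101111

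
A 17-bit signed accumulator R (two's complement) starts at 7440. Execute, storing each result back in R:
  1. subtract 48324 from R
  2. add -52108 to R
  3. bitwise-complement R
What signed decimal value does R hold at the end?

-38081

Start: R = 7440 = 00001110100010000.
R = 7440 − 48324 = -40884 = 10110000001001100
R = -40884 + (-52108) = -92992; wraps to 38080 = 01001010011000000
R = NOT 01001010011000000 = 10110101100111111 = -38081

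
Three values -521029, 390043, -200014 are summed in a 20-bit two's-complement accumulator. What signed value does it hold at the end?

-331000

-521029 + 390043 = -130986 (11100000000001010110)
-130986 + (-200014) = -331000 (10101111001100001000)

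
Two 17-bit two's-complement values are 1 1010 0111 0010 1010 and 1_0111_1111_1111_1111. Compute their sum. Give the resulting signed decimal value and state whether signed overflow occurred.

-55511; no overflow

1 1010 0111 0010 1010 → 11010011100101010 = -22742 (signed)
1_0111_1111_1111_1111 → 10111111111111111 = -32769 (signed)
  11010011100101010
+ 10111111111111111
= 10010011100101001  (discard carry-out 1)
Result 10010011100101001: MSB = 1 → 75561 − 131072 = -55511.
Both addends are negative and so is the stored result: no signed overflow.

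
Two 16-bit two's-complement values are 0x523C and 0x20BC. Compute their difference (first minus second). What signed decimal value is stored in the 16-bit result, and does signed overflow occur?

0x523C = 0101001000111100 = 21052 (signed)
0x20BC = 0010000010111100 = 8380 (signed)
Subtract via negate-and-add: invert 0010000010111100 + 1 = 1101111101000100 (i.e. -8380).
  0101001000111100
+ 1101111101000100
= 0011000110000000  (discard carry-out 1)
Result 0011000110000000: MSB = 0 → value 12672.
Addends (after negating the subtrahend) have opposite signs, so signed overflow cannot occur.

12672; no overflow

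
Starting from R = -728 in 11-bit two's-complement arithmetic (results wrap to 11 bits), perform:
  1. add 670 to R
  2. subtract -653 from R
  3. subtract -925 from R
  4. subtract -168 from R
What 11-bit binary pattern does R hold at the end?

Start: R = -728 = 10100101000.
R = -728 + 670 = -58 = 11111000110
R = -58 − (-653) = 595 = 01001010011
R = 595 − (-925) = 1520; wraps to -528 = 10111110000
R = -528 − (-168) = -360 = 11010011000

11010011000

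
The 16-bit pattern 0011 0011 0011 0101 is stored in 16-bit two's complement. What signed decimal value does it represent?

MSB is 0, so the value is non-negative: 0011001100110101 = 13109.

13109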